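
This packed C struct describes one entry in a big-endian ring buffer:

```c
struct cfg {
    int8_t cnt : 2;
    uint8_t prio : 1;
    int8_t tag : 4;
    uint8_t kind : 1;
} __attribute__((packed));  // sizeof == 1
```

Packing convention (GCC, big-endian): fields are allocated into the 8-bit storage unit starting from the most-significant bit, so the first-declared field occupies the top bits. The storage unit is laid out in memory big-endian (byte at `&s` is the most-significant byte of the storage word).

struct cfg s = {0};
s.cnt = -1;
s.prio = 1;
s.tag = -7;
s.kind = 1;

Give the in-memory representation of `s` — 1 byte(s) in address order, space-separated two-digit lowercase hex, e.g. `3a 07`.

f3

[6+:2] cnt=-1 & 0x3 = 0x3; word=0xc0
[5+:1] prio=1 & 0x1 = 0x1; word=0xe0
[1+:4] tag=-7 & 0xf = 0x9; word=0xf2
[0+:1] kind=1 & 0x1 = 0x1; word=0xf3
word = 0xf3 → big-endian bytes:
  [0]=0xf3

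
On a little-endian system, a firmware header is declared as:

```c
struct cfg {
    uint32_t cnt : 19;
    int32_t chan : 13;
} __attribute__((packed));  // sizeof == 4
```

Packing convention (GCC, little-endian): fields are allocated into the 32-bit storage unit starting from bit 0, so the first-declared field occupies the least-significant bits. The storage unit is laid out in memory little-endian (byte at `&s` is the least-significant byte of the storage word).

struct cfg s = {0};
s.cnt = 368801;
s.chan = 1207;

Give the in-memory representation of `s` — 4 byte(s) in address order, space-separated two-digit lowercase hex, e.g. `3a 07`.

a1 a0 bd 25

cnt (19b) val=368801 bits=0x5a0a1 at bit 0: 0x0005a0a1
chan (13b) val=1207 bits=0x4b7 at bit 19: 0x25bda0a1
word = 0x25bda0a1 → little-endian bytes:
  [0]=0xa1  [1]=0xa0  [2]=0xbd  [3]=0x25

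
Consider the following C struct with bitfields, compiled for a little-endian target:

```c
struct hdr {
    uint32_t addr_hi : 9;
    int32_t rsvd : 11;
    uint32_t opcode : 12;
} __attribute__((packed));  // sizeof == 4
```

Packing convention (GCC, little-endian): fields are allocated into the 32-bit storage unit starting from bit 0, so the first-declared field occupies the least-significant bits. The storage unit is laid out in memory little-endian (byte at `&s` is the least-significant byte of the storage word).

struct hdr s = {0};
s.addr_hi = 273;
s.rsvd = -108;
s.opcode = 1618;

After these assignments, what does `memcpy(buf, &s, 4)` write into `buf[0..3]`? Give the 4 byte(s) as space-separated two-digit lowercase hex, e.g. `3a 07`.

[0+:9] addr_hi=273 & 0x1ff = 0x111; word=0x00000111
[9+:11] rsvd=-108 & 0x7ff = 0x794; word=0x000f2911
[20+:12] opcode=1618 & 0xfff = 0x652; word=0x652f2911
word = 0x652f2911 → little-endian bytes:
  [0]=0x11  [1]=0x29  [2]=0x2f  [3]=0x65

11 29 2f 65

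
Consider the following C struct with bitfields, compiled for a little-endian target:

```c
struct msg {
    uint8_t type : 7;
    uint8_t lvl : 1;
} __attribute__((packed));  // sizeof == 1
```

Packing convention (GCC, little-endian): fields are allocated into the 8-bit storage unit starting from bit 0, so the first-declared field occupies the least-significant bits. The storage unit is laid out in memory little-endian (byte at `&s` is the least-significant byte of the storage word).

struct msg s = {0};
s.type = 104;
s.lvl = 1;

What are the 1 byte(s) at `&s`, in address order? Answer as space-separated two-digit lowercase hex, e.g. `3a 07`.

type:7 = 104 → 0x68 << 0 → word 0x68
lvl:1 = 1 → 0x1 << 7 → word 0xe8
word = 0xe8 → little-endian bytes:
  [0]=0xe8

e8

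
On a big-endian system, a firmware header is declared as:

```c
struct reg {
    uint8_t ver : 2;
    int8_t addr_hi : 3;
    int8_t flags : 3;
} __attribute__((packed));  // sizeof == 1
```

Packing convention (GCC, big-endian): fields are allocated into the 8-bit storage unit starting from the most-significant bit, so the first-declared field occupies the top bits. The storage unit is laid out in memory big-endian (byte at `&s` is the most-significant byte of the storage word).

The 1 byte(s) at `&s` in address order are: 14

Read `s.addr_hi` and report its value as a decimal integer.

2

[0]=0x14 (big-endian) → word 0x14
ver [6+:2] = (word>>6) & 0x3 = 0
addr_hi [3+:3] = (word>>3) & 0x7 = 2  ←
flags [0+:3] = (word>>0) & 0x7 = 4
addr_hi signed 3b, MSB=0: value = 2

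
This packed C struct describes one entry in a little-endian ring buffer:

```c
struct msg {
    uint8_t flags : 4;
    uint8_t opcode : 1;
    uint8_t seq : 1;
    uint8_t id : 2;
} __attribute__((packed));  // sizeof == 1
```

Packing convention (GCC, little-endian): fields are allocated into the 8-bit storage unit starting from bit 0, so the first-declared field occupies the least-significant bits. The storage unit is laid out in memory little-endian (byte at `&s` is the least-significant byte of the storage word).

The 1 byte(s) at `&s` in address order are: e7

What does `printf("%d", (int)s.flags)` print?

7

[0]=0xe7 (little-endian) → word 0xe7
flags:4 @ bit 0 → (0xe7>>0)&0xf = 0x7  ←
opcode:1 @ bit 4 → (0xe7>>4)&0x1 = 0x0
seq:1 @ bit 5 → (0xe7>>5)&0x1 = 0x1
id:2 @ bit 6 → (0xe7>>6)&0x3 = 0x3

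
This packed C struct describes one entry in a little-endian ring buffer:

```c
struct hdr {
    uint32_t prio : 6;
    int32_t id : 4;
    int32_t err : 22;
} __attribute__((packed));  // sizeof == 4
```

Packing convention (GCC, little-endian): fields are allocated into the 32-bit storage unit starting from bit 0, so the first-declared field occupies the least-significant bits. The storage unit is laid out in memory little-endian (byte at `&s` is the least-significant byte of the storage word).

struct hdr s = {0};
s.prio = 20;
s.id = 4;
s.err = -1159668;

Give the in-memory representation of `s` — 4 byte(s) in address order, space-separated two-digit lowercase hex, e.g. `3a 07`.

14 31 38 b9

prio:6 = 20 → 0x14 << 0 → word 0x00000014
id:4 = 4 → 0x4 << 6 → word 0x00000114
err:22 = -1159668 → 0x2e4e0c << 10 → word 0xb9383114
word = 0xb9383114 → little-endian bytes:
  [0]=0x14  [1]=0x31  [2]=0x38  [3]=0xb9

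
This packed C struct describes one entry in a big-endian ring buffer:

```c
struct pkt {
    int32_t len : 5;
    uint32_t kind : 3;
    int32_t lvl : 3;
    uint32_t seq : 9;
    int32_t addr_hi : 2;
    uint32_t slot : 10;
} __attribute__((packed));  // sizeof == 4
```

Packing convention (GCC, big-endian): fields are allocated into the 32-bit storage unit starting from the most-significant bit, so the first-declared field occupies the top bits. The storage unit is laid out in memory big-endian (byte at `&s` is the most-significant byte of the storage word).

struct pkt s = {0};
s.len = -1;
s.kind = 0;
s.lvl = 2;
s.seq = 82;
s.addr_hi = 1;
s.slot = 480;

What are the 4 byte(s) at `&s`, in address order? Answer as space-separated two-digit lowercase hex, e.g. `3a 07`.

f8 45 25 e0

len:5 = -1 → 0x1f << 27 → word 0xf8000000
kind:3 = 0 → 0x0 << 24 → word 0xf8000000
lvl:3 = 2 → 0x2 << 21 → word 0xf8400000
seq:9 = 82 → 0x52 << 12 → word 0xf8452000
addr_hi:2 = 1 → 0x1 << 10 → word 0xf8452400
slot:10 = 480 → 0x1e0 << 0 → word 0xf84525e0
word = 0xf84525e0 → big-endian bytes:
  [0]=0xf8  [1]=0x45  [2]=0x25  [3]=0xe0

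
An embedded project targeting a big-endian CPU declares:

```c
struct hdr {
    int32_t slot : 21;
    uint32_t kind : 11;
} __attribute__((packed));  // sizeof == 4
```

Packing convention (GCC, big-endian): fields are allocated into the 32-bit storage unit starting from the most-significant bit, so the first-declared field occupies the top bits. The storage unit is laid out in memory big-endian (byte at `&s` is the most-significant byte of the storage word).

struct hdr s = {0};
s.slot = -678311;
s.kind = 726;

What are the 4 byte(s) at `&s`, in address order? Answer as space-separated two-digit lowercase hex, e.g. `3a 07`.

slot (21b) val=-678311 bits=0x15a659 at bit 11: 0xad32c800
kind (11b) val=726 bits=0x2d6 at bit 0: 0xad32cad6
word = 0xad32cad6 → big-endian bytes:
  [0]=0xad  [1]=0x32  [2]=0xca  [3]=0xd6

ad 32 ca d6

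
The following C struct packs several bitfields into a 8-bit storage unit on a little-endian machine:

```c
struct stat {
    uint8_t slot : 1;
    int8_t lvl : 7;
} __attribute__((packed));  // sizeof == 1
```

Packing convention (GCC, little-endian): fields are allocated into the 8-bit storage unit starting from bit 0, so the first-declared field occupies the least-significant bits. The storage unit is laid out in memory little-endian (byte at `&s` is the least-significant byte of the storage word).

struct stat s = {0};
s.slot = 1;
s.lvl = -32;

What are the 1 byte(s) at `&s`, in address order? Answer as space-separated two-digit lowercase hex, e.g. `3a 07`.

slot:1 = 1 → 0x1 << 0 → word 0x01
lvl:7 = -32 → 0x60 << 1 → word 0xc1
word = 0xc1 → little-endian bytes:
  [0]=0xc1

c1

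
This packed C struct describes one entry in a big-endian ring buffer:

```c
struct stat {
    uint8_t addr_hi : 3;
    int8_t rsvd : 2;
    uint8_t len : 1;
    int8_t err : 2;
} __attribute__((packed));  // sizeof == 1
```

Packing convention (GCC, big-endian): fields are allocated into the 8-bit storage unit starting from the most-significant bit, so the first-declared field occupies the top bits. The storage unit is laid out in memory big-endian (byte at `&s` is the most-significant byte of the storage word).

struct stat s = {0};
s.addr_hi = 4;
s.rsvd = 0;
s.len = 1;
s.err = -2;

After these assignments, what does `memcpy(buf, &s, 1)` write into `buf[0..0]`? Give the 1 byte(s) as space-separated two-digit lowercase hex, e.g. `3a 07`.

86

addr_hi (3b) val=4 bits=0x4 at bit 5: 0x80
rsvd (2b) val=0 bits=0x0 at bit 3: 0x80
len (1b) val=1 bits=0x1 at bit 2: 0x84
err (2b) val=-2 bits=0x2 at bit 0: 0x86
word = 0x86 → big-endian bytes:
  [0]=0x86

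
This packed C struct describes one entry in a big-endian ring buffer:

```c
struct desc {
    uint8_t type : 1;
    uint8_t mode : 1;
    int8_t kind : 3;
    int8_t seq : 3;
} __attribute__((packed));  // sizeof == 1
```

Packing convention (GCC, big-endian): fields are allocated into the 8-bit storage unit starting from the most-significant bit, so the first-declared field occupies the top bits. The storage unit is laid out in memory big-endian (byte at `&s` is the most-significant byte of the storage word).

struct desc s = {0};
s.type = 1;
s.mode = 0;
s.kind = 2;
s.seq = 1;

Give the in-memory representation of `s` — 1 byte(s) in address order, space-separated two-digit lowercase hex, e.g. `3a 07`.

[7+:1] type=1 & 0x1 = 0x1; word=0x80
[6+:1] mode=0 & 0x1 = 0x0; word=0x80
[3+:3] kind=2 & 0x7 = 0x2; word=0x90
[0+:3] seq=1 & 0x7 = 0x1; word=0x91
word = 0x91 → big-endian bytes:
  [0]=0x91

91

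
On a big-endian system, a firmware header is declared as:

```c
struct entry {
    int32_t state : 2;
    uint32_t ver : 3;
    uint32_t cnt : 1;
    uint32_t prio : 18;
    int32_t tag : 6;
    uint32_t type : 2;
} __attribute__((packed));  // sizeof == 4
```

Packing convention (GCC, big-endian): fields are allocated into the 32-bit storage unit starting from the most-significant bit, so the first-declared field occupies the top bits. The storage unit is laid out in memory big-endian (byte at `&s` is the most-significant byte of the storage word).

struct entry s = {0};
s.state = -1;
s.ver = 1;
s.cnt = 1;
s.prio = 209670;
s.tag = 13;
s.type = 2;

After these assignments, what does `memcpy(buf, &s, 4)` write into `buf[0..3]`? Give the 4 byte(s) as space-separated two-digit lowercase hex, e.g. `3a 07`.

cf 33 06 36

[30+:2] state=-1 & 0x3 = 0x3; word=0xc0000000
[27+:3] ver=1 & 0x7 = 0x1; word=0xc8000000
[26+:1] cnt=1 & 0x1 = 0x1; word=0xcc000000
[8+:18] prio=209670 & 0x3ffff = 0x33306; word=0xcf330600
[2+:6] tag=13 & 0x3f = 0xd; word=0xcf330634
[0+:2] type=2 & 0x3 = 0x2; word=0xcf330636
word = 0xcf330636 → big-endian bytes:
  [0]=0xcf  [1]=0x33  [2]=0x06  [3]=0x36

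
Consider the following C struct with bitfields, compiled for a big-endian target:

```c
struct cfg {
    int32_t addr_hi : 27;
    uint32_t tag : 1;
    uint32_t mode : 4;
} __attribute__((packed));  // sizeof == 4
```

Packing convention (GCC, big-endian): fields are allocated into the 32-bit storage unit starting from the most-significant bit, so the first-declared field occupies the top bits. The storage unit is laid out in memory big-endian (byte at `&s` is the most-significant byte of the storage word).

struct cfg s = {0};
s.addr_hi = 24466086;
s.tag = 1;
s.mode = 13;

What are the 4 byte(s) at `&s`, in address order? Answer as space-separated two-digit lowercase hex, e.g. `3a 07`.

addr_hi:27 = 24466086 → 0x17552a6 << 5 → word 0x2eaa54c0
tag:1 = 1 → 0x1 << 4 → word 0x2eaa54d0
mode:4 = 13 → 0xd << 0 → word 0x2eaa54dd
word = 0x2eaa54dd → big-endian bytes:
  [0]=0x2e  [1]=0xaa  [2]=0x54  [3]=0xdd

2e aa 54 dd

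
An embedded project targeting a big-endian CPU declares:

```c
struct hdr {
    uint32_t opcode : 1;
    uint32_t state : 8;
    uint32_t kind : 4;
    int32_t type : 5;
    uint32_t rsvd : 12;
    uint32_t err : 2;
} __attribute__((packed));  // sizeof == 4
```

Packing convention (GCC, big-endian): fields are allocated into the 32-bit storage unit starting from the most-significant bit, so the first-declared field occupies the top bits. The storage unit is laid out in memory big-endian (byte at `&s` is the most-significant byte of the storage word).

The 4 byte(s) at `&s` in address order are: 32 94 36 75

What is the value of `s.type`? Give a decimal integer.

[0]=0x32 [1]=0x94 [2]=0x36 [3]=0x75 (big-endian) → word 0x32943675
opcode [31+:1] = (word>>31) & 0x1 = 0
state [23+:8] = (word>>23) & 0xff = 101
kind [19+:4] = (word>>19) & 0xf = 2
type [14+:5] = (word>>14) & 0x1f = 16  ←
rsvd [2+:12] = (word>>2) & 0xfff = 3485
err [0+:2] = (word>>0) & 0x3 = 1
type signed 5b, MSB=1: 16 - 32 = -16

-16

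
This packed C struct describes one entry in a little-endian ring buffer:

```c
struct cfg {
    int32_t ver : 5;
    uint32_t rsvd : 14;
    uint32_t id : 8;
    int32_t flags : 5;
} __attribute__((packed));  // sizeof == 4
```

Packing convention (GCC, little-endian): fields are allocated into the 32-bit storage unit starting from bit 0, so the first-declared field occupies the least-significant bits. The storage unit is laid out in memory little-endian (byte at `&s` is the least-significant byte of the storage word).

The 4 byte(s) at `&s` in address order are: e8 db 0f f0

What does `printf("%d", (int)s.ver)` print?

[0]=0xe8 [1]=0xdb [2]=0x0f [3]=0xf0 (little-endian) → word 0xf00fdbe8
ver [0+:5] = (word>>0) & 0x1f = 8  ←
rsvd [5+:14] = (word>>5) & 0x3fff = 16095
id [19+:8] = (word>>19) & 0xff = 1
flags [27+:5] = (word>>27) & 0x1f = 30
ver signed 5b, MSB=0: value = 8

8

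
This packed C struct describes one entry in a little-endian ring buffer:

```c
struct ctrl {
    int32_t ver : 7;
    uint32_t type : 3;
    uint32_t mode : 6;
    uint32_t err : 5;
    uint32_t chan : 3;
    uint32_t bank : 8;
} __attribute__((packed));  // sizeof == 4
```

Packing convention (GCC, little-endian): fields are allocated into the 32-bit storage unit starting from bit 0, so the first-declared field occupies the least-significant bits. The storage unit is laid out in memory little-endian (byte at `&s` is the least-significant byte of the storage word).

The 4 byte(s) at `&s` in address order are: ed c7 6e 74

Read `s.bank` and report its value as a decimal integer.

[0]=0xed [1]=0xc7 [2]=0x6e [3]=0x74 (little-endian) → word 0x746ec7ed
ver:7 @ bit 0 → (0x746ec7ed>>0)&0x7f = 0x6d
type:3 @ bit 7 → (0x746ec7ed>>7)&0x7 = 0x7
mode:6 @ bit 10 → (0x746ec7ed>>10)&0x3f = 0x31
err:5 @ bit 16 → (0x746ec7ed>>16)&0x1f = 0xe
chan:3 @ bit 21 → (0x746ec7ed>>21)&0x7 = 0x3
bank:8 @ bit 24 → (0x746ec7ed>>24)&0xff = 0x74  ←

116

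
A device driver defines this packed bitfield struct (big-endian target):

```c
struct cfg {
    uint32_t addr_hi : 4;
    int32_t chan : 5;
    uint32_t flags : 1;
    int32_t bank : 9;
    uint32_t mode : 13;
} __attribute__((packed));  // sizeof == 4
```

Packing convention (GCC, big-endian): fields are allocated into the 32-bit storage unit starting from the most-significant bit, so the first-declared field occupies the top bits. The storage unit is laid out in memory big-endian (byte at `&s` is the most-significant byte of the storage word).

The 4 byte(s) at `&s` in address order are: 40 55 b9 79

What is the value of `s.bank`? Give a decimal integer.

[0]=0x40 [1]=0x55 [2]=0xb9 [3]=0x79 (big-endian) → word 0x4055b979
addr_hi:4 @ bit 28 → (0x4055b979>>28)&0xf = 0x4
chan:5 @ bit 23 → (0x4055b979>>23)&0x1f = 0x0
flags:1 @ bit 22 → (0x4055b979>>22)&0x1 = 0x1
bank:9 @ bit 13 → (0x4055b979>>13)&0x1ff = 0xad  ←
mode:13 @ bit 0 → (0x4055b979>>0)&0x1fff = 0x1979
bank signed 9b, MSB=0: value = 173

173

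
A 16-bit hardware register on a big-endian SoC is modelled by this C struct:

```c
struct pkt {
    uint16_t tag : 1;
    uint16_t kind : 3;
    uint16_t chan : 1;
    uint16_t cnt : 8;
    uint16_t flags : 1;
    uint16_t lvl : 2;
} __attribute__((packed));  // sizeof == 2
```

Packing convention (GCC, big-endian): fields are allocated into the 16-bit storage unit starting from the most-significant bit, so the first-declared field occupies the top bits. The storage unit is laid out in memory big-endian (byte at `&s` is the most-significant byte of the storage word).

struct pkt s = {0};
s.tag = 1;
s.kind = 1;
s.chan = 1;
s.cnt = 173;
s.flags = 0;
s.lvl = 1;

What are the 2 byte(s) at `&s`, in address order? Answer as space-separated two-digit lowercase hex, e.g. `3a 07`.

tag (1b) val=1 bits=0x1 at bit 15: 0x8000
kind (3b) val=1 bits=0x1 at bit 12: 0x9000
chan (1b) val=1 bits=0x1 at bit 11: 0x9800
cnt (8b) val=173 bits=0xad at bit 3: 0x9d68
flags (1b) val=0 bits=0x0 at bit 2: 0x9d68
lvl (2b) val=1 bits=0x1 at bit 0: 0x9d69
word = 0x9d69 → big-endian bytes:
  [0]=0x9d  [1]=0x69

9d 69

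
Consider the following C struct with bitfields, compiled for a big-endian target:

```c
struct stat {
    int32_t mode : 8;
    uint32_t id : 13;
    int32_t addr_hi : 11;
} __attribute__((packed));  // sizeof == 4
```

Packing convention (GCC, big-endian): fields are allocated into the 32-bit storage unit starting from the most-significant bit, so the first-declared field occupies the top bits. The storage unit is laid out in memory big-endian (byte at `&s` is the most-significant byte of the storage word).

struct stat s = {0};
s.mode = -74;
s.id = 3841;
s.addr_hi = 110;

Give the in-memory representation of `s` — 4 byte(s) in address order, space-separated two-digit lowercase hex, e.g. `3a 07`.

mode (8b) val=-74 bits=0xb6 at bit 24: 0xb6000000
id (13b) val=3841 bits=0xf01 at bit 11: 0xb6780800
addr_hi (11b) val=110 bits=0x6e at bit 0: 0xb678086e
word = 0xb678086e → big-endian bytes:
  [0]=0xb6  [1]=0x78  [2]=0x08  [3]=0x6e

b6 78 08 6e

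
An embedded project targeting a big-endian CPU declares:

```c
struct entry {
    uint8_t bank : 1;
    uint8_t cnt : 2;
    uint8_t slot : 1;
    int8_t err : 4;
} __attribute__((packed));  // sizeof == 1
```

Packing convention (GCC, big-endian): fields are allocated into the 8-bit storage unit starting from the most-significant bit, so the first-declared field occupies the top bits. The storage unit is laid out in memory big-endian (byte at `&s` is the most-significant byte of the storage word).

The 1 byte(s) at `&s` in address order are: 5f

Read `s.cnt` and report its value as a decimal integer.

[0]=0x5f (big-endian) → word 0x5f
bank [7+:1] = (word>>7) & 0x1 = 0
cnt [5+:2] = (word>>5) & 0x3 = 2  ←
slot [4+:1] = (word>>4) & 0x1 = 1
err [0+:4] = (word>>0) & 0xf = 15

2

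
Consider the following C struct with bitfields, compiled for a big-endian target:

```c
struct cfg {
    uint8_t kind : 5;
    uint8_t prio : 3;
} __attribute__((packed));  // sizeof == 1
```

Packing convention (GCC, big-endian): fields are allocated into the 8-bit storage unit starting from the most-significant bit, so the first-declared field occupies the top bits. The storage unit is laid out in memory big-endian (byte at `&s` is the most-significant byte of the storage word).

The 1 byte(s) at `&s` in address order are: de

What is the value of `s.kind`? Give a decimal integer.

27

[0]=0xde (big-endian) → word 0xde
kind:5 @ bit 3 → (0xde>>3)&0x1f = 0x1b  ←
prio:3 @ bit 0 → (0xde>>0)&0x7 = 0x6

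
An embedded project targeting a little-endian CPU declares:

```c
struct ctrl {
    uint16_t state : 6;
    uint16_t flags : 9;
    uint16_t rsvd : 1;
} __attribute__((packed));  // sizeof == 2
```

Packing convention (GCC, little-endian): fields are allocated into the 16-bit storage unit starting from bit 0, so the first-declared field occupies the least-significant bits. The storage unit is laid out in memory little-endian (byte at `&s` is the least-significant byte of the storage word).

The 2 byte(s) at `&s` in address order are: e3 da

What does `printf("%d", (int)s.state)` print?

35

[0]=0xe3 [1]=0xda (little-endian) → word 0xdae3
state:6 @ bit 0 → (0xdae3>>0)&0x3f = 0x23  ←
flags:9 @ bit 6 → (0xdae3>>6)&0x1ff = 0x16b
rsvd:1 @ bit 15 → (0xdae3>>15)&0x1 = 0x1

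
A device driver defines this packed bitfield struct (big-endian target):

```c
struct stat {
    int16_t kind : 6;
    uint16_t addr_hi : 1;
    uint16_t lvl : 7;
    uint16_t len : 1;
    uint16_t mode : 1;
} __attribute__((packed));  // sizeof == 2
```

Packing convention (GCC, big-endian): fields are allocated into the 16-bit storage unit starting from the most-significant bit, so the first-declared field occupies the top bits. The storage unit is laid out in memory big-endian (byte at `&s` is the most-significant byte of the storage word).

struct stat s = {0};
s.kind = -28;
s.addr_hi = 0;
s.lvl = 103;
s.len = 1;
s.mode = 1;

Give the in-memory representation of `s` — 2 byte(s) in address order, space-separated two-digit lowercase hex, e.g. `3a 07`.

91 9f

kind:6 = -28 → 0x24 << 10 → word 0x9000
addr_hi:1 = 0 → 0x0 << 9 → word 0x9000
lvl:7 = 103 → 0x67 << 2 → word 0x919c
len:1 = 1 → 0x1 << 1 → word 0x919e
mode:1 = 1 → 0x1 << 0 → word 0x919f
word = 0x919f → big-endian bytes:
  [0]=0x91  [1]=0x9f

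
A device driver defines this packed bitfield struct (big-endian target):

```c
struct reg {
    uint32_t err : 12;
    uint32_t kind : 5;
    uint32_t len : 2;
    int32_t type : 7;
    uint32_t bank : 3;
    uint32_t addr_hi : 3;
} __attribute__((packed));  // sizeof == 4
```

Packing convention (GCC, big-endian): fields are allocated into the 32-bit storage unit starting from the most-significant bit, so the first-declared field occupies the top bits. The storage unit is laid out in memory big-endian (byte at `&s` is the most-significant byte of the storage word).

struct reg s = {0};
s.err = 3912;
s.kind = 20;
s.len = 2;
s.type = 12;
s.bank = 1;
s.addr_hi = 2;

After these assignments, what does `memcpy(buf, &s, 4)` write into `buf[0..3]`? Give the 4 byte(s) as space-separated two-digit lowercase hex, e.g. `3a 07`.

f4 8a 43 0a

[20+:12] err=3912 & 0xfff = 0xf48; word=0xf4800000
[15+:5] kind=20 & 0x1f = 0x14; word=0xf48a0000
[13+:2] len=2 & 0x3 = 0x2; word=0xf48a4000
[6+:7] type=12 & 0x7f = 0xc; word=0xf48a4300
[3+:3] bank=1 & 0x7 = 0x1; word=0xf48a4308
[0+:3] addr_hi=2 & 0x7 = 0x2; word=0xf48a430a
word = 0xf48a430a → big-endian bytes:
  [0]=0xf4  [1]=0x8a  [2]=0x43  [3]=0x0a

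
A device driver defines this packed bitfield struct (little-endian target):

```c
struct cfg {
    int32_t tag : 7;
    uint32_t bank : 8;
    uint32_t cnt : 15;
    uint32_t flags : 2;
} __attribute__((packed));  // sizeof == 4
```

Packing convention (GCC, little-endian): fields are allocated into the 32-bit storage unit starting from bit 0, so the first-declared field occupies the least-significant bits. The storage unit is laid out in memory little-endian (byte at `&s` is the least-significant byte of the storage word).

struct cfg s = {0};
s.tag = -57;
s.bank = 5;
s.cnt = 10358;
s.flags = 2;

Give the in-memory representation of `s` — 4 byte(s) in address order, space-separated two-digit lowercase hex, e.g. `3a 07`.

c7 02 3b 94

tag:7 = -57 → 0x47 << 0 → word 0x00000047
bank:8 = 5 → 0x5 << 7 → word 0x000002c7
cnt:15 = 10358 → 0x2876 << 15 → word 0x143b02c7
flags:2 = 2 → 0x2 << 30 → word 0x943b02c7
word = 0x943b02c7 → little-endian bytes:
  [0]=0xc7  [1]=0x02  [2]=0x3b  [3]=0x94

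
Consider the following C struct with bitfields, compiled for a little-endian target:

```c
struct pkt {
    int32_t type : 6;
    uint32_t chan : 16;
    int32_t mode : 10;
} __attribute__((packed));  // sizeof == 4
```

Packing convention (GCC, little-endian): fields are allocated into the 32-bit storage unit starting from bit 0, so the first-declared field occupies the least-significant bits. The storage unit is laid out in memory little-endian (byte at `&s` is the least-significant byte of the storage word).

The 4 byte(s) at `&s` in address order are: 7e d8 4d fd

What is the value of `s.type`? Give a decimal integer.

-2

[0]=0x7e [1]=0xd8 [2]=0x4d [3]=0xfd (little-endian) → word 0xfd4dd87e
type [0+:6] = (word>>0) & 0x3f = 62  ←
chan [6+:16] = (word>>6) & 0xffff = 14177
mode [22+:10] = (word>>22) & 0x3ff = 1013
type signed 6b, MSB=1: 62 - 64 = -2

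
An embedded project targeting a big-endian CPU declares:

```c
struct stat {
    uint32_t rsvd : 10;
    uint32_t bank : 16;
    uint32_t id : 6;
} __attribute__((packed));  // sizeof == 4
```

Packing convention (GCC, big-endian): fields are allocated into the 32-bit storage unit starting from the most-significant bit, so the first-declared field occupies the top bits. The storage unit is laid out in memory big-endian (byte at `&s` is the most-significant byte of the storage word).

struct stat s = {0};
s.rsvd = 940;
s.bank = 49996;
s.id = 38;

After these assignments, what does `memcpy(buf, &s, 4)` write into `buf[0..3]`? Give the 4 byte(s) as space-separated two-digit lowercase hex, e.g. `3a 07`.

[22+:10] rsvd=940 & 0x3ff = 0x3ac; word=0xeb000000
[6+:16] bank=49996 & 0xffff = 0xc34c; word=0xeb30d300
[0+:6] id=38 & 0x3f = 0x26; word=0xeb30d326
word = 0xeb30d326 → big-endian bytes:
  [0]=0xeb  [1]=0x30  [2]=0xd3  [3]=0x26

eb 30 d3 26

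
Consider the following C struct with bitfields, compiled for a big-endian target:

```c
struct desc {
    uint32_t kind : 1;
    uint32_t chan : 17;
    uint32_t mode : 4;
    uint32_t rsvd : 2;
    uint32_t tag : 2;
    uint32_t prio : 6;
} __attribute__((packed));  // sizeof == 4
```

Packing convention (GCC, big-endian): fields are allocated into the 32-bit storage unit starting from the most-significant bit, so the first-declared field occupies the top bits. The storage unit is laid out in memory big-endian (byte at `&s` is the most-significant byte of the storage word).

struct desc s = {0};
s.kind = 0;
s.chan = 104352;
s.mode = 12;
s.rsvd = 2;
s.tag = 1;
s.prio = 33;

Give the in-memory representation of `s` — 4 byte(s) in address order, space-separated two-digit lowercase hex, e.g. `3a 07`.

[31+:1] kind=0 & 0x1 = 0x0; word=0x00000000
[14+:17] chan=104352 & 0x1ffff = 0x197a0; word=0x65e80000
[10+:4] mode=12 & 0xf = 0xc; word=0x65e83000
[8+:2] rsvd=2 & 0x3 = 0x2; word=0x65e83200
[6+:2] tag=1 & 0x3 = 0x1; word=0x65e83240
[0+:6] prio=33 & 0x3f = 0x21; word=0x65e83261
word = 0x65e83261 → big-endian bytes:
  [0]=0x65  [1]=0xe8  [2]=0x32  [3]=0x61

65 e8 32 61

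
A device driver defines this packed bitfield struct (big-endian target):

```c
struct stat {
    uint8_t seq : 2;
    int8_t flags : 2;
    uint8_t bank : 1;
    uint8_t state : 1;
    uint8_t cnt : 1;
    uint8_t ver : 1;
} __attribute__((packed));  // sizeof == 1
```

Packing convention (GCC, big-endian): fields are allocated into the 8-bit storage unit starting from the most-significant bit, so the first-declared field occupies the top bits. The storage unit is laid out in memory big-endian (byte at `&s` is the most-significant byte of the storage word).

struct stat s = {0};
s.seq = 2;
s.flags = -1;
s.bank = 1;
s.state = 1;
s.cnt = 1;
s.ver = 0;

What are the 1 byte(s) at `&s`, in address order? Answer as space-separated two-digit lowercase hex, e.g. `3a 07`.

be

seq:2 = 2 → 0x2 << 6 → word 0x80
flags:2 = -1 → 0x3 << 4 → word 0xb0
bank:1 = 1 → 0x1 << 3 → word 0xb8
state:1 = 1 → 0x1 << 2 → word 0xbc
cnt:1 = 1 → 0x1 << 1 → word 0xbe
ver:1 = 0 → 0x0 << 0 → word 0xbe
word = 0xbe → big-endian bytes:
  [0]=0xbe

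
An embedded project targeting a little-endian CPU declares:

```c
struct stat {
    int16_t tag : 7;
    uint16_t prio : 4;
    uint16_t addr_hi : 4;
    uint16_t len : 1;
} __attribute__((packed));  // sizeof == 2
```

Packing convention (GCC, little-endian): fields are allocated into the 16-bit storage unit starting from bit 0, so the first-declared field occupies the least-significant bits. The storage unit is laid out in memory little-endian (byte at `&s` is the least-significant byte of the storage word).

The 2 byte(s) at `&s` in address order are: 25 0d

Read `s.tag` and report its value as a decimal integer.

37

[0]=0x25 [1]=0x0d (little-endian) → word 0x0d25
tag:7 @ bit 0 → (0x0d25>>0)&0x7f = 0x25  ←
prio:4 @ bit 7 → (0x0d25>>7)&0xf = 0xa
addr_hi:4 @ bit 11 → (0x0d25>>11)&0xf = 0x1
len:1 @ bit 15 → (0x0d25>>15)&0x1 = 0x0
tag signed 7b, MSB=0: value = 37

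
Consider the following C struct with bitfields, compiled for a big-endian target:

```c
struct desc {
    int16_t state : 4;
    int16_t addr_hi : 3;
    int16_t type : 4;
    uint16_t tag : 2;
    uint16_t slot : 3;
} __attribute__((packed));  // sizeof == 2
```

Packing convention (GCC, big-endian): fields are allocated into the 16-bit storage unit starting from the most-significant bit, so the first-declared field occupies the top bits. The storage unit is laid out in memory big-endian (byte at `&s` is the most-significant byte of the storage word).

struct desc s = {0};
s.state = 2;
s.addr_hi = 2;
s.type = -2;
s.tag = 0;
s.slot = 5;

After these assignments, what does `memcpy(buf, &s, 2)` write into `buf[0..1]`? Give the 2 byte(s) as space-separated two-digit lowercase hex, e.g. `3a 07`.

25 c5

[12+:4] state=2 & 0xf = 0x2; word=0x2000
[9+:3] addr_hi=2 & 0x7 = 0x2; word=0x2400
[5+:4] type=-2 & 0xf = 0xe; word=0x25c0
[3+:2] tag=0 & 0x3 = 0x0; word=0x25c0
[0+:3] slot=5 & 0x7 = 0x5; word=0x25c5
word = 0x25c5 → big-endian bytes:
  [0]=0x25  [1]=0xc5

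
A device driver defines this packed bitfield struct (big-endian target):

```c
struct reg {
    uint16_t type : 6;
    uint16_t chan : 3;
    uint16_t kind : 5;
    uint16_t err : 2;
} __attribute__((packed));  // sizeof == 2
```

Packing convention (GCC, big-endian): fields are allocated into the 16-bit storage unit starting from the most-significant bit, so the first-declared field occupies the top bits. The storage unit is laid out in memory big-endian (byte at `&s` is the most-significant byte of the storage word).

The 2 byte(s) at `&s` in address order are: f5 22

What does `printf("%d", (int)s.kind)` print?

8

[0]=0xf5 [1]=0x22 (big-endian) → word 0xf522
type [10+:6] = (word>>10) & 0x3f = 61
chan [7+:3] = (word>>7) & 0x7 = 2
kind [2+:5] = (word>>2) & 0x1f = 8  ←
err [0+:2] = (word>>0) & 0x3 = 2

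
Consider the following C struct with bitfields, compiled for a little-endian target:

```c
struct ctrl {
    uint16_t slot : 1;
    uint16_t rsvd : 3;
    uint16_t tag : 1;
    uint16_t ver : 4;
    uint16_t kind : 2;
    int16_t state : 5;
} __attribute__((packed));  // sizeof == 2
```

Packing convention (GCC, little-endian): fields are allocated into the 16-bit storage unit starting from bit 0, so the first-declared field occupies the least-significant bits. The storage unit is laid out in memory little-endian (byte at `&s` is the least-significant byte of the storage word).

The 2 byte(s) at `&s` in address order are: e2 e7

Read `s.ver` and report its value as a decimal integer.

15

[0]=0xe2 [1]=0xe7 (little-endian) → word 0xe7e2
slot:1 @ bit 0 → (0xe7e2>>0)&0x1 = 0x0
rsvd:3 @ bit 1 → (0xe7e2>>1)&0x7 = 0x1
tag:1 @ bit 4 → (0xe7e2>>4)&0x1 = 0x0
ver:4 @ bit 5 → (0xe7e2>>5)&0xf = 0xf  ←
kind:2 @ bit 9 → (0xe7e2>>9)&0x3 = 0x3
state:5 @ bit 11 → (0xe7e2>>11)&0x1f = 0x1c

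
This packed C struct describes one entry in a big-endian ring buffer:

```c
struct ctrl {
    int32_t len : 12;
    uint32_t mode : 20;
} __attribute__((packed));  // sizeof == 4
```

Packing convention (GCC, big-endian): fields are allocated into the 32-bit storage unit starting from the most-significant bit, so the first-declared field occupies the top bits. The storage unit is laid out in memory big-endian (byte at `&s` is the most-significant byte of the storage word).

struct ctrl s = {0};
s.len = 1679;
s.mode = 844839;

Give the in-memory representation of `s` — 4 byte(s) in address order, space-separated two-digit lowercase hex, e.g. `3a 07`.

len (12b) val=1679 bits=0x68f at bit 20: 0x68f00000
mode (20b) val=844839 bits=0xce427 at bit 0: 0x68fce427
word = 0x68fce427 → big-endian bytes:
  [0]=0x68  [1]=0xfc  [2]=0xe4  [3]=0x27

68 fc e4 27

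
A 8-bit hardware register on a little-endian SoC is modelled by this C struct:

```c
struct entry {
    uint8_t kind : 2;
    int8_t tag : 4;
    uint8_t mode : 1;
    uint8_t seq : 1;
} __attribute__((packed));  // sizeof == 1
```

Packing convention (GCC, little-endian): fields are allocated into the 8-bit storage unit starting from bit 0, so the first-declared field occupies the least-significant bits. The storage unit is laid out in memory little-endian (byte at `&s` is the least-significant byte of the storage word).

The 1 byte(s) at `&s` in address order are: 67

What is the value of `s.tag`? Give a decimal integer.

[0]=0x67 (little-endian) → word 0x67
kind:2 @ bit 0 → (0x67>>0)&0x3 = 0x3
tag:4 @ bit 2 → (0x67>>2)&0xf = 0x9  ←
mode:1 @ bit 6 → (0x67>>6)&0x1 = 0x1
seq:1 @ bit 7 → (0x67>>7)&0x1 = 0x0
tag signed 4b, MSB=1: 9 - 16 = -7

-7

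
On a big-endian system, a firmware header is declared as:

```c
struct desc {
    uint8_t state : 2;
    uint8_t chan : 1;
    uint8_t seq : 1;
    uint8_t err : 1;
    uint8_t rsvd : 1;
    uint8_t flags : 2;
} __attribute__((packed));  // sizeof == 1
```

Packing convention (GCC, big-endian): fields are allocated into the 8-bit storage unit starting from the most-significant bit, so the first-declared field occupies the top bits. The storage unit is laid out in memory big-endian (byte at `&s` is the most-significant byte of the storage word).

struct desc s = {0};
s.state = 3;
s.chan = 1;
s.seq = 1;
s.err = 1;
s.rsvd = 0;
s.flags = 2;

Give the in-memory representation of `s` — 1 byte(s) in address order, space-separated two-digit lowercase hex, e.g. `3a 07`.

fa

[6+:2] state=3 & 0x3 = 0x3; word=0xc0
[5+:1] chan=1 & 0x1 = 0x1; word=0xe0
[4+:1] seq=1 & 0x1 = 0x1; word=0xf0
[3+:1] err=1 & 0x1 = 0x1; word=0xf8
[2+:1] rsvd=0 & 0x1 = 0x0; word=0xf8
[0+:2] flags=2 & 0x3 = 0x2; word=0xfa
word = 0xfa → big-endian bytes:
  [0]=0xfa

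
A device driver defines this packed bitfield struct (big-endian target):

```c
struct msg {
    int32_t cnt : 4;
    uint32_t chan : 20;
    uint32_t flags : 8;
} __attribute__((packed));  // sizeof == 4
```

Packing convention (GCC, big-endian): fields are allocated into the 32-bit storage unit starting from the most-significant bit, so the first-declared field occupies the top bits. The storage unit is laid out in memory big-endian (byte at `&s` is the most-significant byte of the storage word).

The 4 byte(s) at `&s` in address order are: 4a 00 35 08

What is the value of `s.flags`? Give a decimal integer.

8

[0]=0x4a [1]=0x00 [2]=0x35 [3]=0x08 (big-endian) → word 0x4a003508
cnt [28+:4] = (word>>28) & 0xf = 4
chan [8+:20] = (word>>8) & 0xfffff = 655413
flags [0+:8] = (word>>0) & 0xff = 8  ←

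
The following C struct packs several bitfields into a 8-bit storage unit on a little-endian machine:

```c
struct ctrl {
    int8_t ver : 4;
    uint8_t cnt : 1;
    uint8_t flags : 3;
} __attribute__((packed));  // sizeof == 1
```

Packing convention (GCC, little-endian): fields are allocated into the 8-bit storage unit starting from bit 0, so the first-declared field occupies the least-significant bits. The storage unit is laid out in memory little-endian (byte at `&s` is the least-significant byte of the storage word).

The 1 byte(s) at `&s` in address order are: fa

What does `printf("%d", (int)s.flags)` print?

7

[0]=0xfa (little-endian) → word 0xfa
ver:4 @ bit 0 → (0xfa>>0)&0xf = 0xa
cnt:1 @ bit 4 → (0xfa>>4)&0x1 = 0x1
flags:3 @ bit 5 → (0xfa>>5)&0x7 = 0x7  ←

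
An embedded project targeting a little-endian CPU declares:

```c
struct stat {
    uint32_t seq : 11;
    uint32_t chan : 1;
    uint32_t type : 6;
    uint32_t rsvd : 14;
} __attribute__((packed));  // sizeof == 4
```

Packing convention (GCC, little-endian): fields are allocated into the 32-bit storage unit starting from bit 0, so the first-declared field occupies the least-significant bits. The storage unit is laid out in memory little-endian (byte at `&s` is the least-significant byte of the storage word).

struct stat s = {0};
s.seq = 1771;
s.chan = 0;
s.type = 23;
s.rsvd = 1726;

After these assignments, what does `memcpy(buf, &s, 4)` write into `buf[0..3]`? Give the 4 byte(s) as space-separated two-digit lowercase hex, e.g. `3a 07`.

[0+:11] seq=1771 & 0x7ff = 0x6eb; word=0x000006eb
[11+:1] chan=0 & 0x1 = 0x0; word=0x000006eb
[12+:6] type=23 & 0x3f = 0x17; word=0x000176eb
[18+:14] rsvd=1726 & 0x3fff = 0x6be; word=0x1af976eb
word = 0x1af976eb → little-endian bytes:
  [0]=0xeb  [1]=0x76  [2]=0xf9  [3]=0x1a

eb 76 f9 1a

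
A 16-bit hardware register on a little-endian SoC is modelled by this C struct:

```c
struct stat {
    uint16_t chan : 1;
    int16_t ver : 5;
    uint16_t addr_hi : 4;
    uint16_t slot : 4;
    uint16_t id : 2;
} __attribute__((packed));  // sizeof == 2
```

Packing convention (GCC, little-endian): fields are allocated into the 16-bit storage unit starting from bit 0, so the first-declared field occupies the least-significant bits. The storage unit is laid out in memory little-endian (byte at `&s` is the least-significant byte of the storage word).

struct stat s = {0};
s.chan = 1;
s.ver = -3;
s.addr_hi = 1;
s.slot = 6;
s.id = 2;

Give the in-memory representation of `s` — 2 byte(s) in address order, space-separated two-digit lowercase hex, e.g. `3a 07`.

7b 98

[0+:1] chan=1 & 0x1 = 0x1; word=0x0001
[1+:5] ver=-3 & 0x1f = 0x1d; word=0x003b
[6+:4] addr_hi=1 & 0xf = 0x1; word=0x007b
[10+:4] slot=6 & 0xf = 0x6; word=0x187b
[14+:2] id=2 & 0x3 = 0x2; word=0x987b
word = 0x987b → little-endian bytes:
  [0]=0x7b  [1]=0x98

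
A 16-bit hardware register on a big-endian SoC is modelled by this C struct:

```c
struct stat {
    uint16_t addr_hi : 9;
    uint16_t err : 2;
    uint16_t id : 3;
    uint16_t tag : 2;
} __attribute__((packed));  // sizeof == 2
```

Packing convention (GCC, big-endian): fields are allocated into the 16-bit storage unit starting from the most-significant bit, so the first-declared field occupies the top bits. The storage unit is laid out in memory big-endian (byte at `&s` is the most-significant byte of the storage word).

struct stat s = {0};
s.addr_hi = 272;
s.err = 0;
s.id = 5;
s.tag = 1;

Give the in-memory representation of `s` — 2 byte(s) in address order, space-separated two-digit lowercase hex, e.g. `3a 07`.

88 15

addr_hi:9 = 272 → 0x110 << 7 → word 0x8800
err:2 = 0 → 0x0 << 5 → word 0x8800
id:3 = 5 → 0x5 << 2 → word 0x8814
tag:2 = 1 → 0x1 << 0 → word 0x8815
word = 0x8815 → big-endian bytes:
  [0]=0x88  [1]=0x15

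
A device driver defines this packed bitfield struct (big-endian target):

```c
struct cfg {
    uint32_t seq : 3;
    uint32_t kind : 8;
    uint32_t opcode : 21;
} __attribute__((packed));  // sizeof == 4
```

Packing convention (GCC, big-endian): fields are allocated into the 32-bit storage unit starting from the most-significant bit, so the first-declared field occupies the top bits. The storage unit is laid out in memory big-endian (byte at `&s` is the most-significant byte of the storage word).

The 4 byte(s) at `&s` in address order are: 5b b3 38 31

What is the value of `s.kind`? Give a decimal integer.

[0]=0x5b [1]=0xb3 [2]=0x38 [3]=0x31 (big-endian) → word 0x5bb33831
seq:3 @ bit 29 → (0x5bb33831>>29)&0x7 = 0x2
kind:8 @ bit 21 → (0x5bb33831>>21)&0xff = 0xdd  ←
opcode:21 @ bit 0 → (0x5bb33831>>0)&0x1fffff = 0x133831

221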